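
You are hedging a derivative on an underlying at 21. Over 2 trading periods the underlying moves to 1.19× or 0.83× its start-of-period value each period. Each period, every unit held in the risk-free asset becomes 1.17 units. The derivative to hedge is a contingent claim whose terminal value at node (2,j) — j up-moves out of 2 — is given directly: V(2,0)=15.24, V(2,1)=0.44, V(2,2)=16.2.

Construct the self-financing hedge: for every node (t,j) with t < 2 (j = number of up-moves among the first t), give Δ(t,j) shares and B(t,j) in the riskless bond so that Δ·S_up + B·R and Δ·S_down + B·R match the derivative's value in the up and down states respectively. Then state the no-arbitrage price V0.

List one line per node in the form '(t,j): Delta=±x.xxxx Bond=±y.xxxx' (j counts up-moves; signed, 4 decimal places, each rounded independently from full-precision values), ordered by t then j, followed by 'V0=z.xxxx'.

(0,0): Delta=1.5898 Bond=-22.7621
(1,0): Delta=-2.3586 Bond=42.1899
(1,1): Delta=1.7518 Bond=-30.6800
V0=10.6240

No-arbitrage ⇒ martingale measure with p* = (R−d)/(u−d) = 0.9444.
Payoff layer (t=2): V(2,0)=15.2400, V(2,1)=0.4400, V(2,2)=16.2000
Node (1,0) S=17.4300: V=(p*·0.4400+(1−p*)·15.2400)/1.17=1.0788; Δ=(0.4400−15.2400)/(20.7417−14.4669)=-2.3586; B=V−Δ·S=42.1899
Node (1,1) S=24.9900: V=(p*·16.2000+(1−p*)·0.4400)/1.17=13.0978; Δ=(16.2000−0.4400)/(29.7381−20.7417)=1.7518; B=V−Δ·S=-30.6800
Node (0,0) S=21.0000: V=(p*·13.0978+(1−p*)·1.0788)/1.17=10.6240; Δ=(13.0978−1.0788)/(24.9900−17.4300)=1.5898; B=V−Δ·S=-22.7621
The time-0 hedge costs 10.6240, which is the no-arbitrage price.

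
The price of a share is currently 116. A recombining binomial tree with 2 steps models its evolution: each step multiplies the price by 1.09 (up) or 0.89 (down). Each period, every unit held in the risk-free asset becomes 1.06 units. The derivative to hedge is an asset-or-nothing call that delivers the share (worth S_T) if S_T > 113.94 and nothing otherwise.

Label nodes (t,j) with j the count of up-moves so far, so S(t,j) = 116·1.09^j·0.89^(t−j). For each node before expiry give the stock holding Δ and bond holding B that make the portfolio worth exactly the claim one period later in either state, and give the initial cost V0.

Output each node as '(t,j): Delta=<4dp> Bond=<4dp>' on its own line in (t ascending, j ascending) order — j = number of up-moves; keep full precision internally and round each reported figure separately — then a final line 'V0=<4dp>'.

(0,0): Delta=4.7636 Bond=-463.9575
(1,0): Delta=0.0000 Bond=0.0000
(1,1): Delta=5.4500 Bond=-578.5823
V0=88.6211

Since d<R<u, set p* = (R−d)/(u−d) = 0.8500; price each node as the discounted p*-expectation of its children.
Terminal values V(2,·): V(2,0)=0.0000, V(2,1)=0.0000, V(2,2)=137.8196
Node (1,0) S=103.2400: V=(p*·0.0000+(1−p*)·0.0000)/1.06=0.0000; Δ=(0.0000−0.0000)/(112.5316−91.8836)=0.0000; B=V−Δ·S=0.0000
Node (1,1) S=126.4400: V=(p*·137.8196+(1−p*)·0.0000)/1.06=110.5157; Δ=(137.8196−0.0000)/(137.8196−112.5316)=5.4500; B=V−Δ·S=-578.5823
Node (0,0) S=116.0000: V=(p*·110.5157+(1−p*)·0.0000)/1.06=88.6211; Δ=(110.5157−0.0000)/(126.4400−103.2400)=4.7636; B=V−Δ·S=-463.9575
Each (Δ,B) replicates both successor values, so the strategy is self-financing and V0 is arbitrage-free.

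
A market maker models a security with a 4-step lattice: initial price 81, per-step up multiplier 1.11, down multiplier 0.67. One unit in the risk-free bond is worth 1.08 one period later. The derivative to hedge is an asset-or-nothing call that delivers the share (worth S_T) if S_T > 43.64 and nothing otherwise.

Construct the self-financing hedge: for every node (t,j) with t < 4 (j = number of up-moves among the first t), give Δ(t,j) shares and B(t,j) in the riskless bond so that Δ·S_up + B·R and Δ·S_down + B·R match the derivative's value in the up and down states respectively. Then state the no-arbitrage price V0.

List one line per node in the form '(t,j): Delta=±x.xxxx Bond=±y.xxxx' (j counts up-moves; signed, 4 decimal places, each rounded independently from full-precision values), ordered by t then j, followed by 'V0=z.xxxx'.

(0,0): Delta=1.0078 Bond=-0.6516
(1,0): Delta=1.1216 Bond=-6.8812
(1,1): Delta=1.0027 Bond=-0.2517
(2,0): Delta=2.4160 Bond=-54.4987
(2,1): Delta=1.0644 Bond=-3.9877
(2,2): Delta=1.0000 Bond=0.0000
(3,0): Delta=0.0000 Bond=0.0000
(3,1): Delta=2.5227 Bond=-63.1654
(3,2): Delta=1.0000 Bond=0.0000
(3,3): Delta=1.0000 Bond=0.0000
V0=80.9763

Risk-neutral probability p* = (R−d)/(u−d) = (1.08−0.67)/(1.11−0.67) = 0.9318.
At expiry t=4: V(4,0)=0.0000, V(4,1)=0.0000, V(4,2)=44.8003, V(4,3)=74.2213, V(4,4)=122.9637
(3,0): S=24.3618. Δ = (V_up−V_dn)/(S_up−S_dn) = (0.0000−0.0000)/(27.0416−16.3224) = 0.0000. V = [p*·0.0000 + (1−p*)·0.0000]/1.08 = 0.0000. B = V − Δ·S = 0.0000.
(3,1): S=40.3606. Δ = (V_up−V_dn)/(S_up−S_dn) = (44.8003−0.0000)/(44.8003−27.0416) = 2.5227. V = [p*·44.8003 + (1−p*)·0.0000]/1.08 = 38.6534. B = V − Δ·S = -63.1654.
(3,2): S=66.8661. Δ = (V_up−V_dn)/(S_up−S_dn) = (74.2213−44.8003)/(74.2213−44.8003) = 1.0000. V = [p*·74.2213 + (1−p*)·44.8003]/1.08 = 66.8661. B = V − Δ·S = 0.0000.
(3,3): S=110.7781. Δ = (V_up−V_dn)/(S_up−S_dn) = (122.9637−74.2213)/(122.9637−74.2213) = 1.0000. V = [p*·122.9637 + (1−p*)·74.2213]/1.08 = 110.7781. B = V − Δ·S = 0.0000.
(2,0): S=36.3609. Δ = (V_up−V_dn)/(S_up−S_dn) = (38.6534−0.0000)/(40.3606−24.3618) = 2.4160. V = [p*·38.6534 + (1−p*)·0.0000]/1.08 = 33.3500. B = V − Δ·S = -54.4987.
(2,1): S=60.2397. Δ = (V_up−V_dn)/(S_up−S_dn) = (66.8661−38.6534)/(66.8661−40.3606) = 1.0644. V = [p*·66.8661 + (1−p*)·38.6534]/1.08 = 60.1319. B = V − Δ·S = -3.9877.
(2,2): S=99.8001. Δ = (V_up−V_dn)/(S_up−S_dn) = (110.7781−66.8661)/(110.7781−66.8661) = 1.0000. V = [p*·110.7781 + (1−p*)·66.8661]/1.08 = 99.8001. B = V − Δ·S = 0.0000.
(1,0): S=54.2700. Δ = (V_up−V_dn)/(S_up−S_dn) = (60.1319−33.3500)/(60.2397−36.3609) = 1.1216. V = [p*·60.1319 + (1−p*)·33.3500]/1.08 = 53.9869. B = V − Δ·S = -6.8812.
(1,1): S=89.9100. Δ = (V_up−V_dn)/(S_up−S_dn) = (99.8001−60.1319)/(99.8001−60.2397) = 1.0027. V = [p*·99.8001 + (1−p*)·60.1319]/1.08 = 89.9032. B = V − Δ·S = -0.2517.
(0,0): S=81.0000. Δ = (V_up−V_dn)/(S_up−S_dn) = (89.9032−53.9869)/(89.9100−54.2700) = 1.0078. V = [p*·89.9032 + (1−p*)·53.9869]/1.08 = 80.9763. B = V − Δ·S = -0.6516.
Self-financing check: at every node Δ·S+B equals the discounted successor values.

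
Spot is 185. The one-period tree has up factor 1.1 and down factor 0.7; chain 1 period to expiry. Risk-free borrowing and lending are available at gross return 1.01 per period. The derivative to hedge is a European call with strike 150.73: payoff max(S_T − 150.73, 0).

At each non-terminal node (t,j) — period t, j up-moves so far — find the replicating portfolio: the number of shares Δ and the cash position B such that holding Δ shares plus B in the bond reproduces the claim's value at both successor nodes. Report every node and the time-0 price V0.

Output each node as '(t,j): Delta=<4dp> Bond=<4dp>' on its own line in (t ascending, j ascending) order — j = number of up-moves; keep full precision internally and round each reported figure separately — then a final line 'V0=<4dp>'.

No-arbitrage ⇒ martingale measure with p* = (R−d)/(u−d) = 0.7750.
Terminal payoffs: V(1,0)=0.0000, V(1,1)=52.7700
Node (0,0) S=185.0000: V=(p*·52.7700+(1−p*)·0.0000)/1.01=40.4918; Δ=(52.7700−0.0000)/(203.5000−129.5000)=0.7131; B=V−Δ·S=-91.4332
Self-financing check: at every node Δ·S+B equals the discounted successor values.

(0,0): Delta=0.7131 Bond=-91.4332
V0=40.4918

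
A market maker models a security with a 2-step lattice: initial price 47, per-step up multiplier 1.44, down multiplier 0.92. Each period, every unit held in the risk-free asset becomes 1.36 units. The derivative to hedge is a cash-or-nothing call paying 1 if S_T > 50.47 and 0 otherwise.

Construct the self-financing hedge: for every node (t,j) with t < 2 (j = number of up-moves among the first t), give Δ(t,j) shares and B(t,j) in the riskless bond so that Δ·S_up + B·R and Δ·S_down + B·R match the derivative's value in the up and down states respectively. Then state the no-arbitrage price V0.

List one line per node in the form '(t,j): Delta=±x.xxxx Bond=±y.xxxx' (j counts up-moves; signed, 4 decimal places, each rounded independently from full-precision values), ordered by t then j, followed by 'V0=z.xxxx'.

(0,0): Delta=0.0046 Bond=0.3103
(1,0): Delta=0.0445 Bond=-1.3009
(1,1): Delta=0.0000 Bond=0.7353
V0=0.5279

The replicating-portfolio and risk-neutral prices coincide; use p* = (1.36−0.92)/(1.44−0.92) = 0.8462 for the latter.
Terminal values V(2,·): V(2,0)=0.0000, V(2,1)=1.0000, V(2,2)=1.0000
(1,0): S=43.2400. Δ = (V_up−V_dn)/(S_up−S_dn) = (1.0000−0.0000)/(62.2656−39.7808) = 0.0445. V = [p*·1.0000 + (1−p*)·0.0000]/1.36 = 0.6222. B = V − Δ·S = -1.3009.
(1,1): S=67.6800. Δ = (V_up−V_dn)/(S_up−S_dn) = (1.0000−1.0000)/(97.4592−62.2656) = 0.0000. V = [p*·1.0000 + (1−p*)·1.0000]/1.36 = 0.7353. B = V − Δ·S = 0.7353.
(0,0): S=47.0000. Δ = (V_up−V_dn)/(S_up−S_dn) = (0.7353−0.6222)/(67.6800−43.2400) = 0.0046. V = [p*·0.7353 + (1−p*)·0.6222]/1.36 = 0.5279. B = V − Δ·S = 0.3103.
Root portfolio cost Δ·47+B reproduces V0=0.5279.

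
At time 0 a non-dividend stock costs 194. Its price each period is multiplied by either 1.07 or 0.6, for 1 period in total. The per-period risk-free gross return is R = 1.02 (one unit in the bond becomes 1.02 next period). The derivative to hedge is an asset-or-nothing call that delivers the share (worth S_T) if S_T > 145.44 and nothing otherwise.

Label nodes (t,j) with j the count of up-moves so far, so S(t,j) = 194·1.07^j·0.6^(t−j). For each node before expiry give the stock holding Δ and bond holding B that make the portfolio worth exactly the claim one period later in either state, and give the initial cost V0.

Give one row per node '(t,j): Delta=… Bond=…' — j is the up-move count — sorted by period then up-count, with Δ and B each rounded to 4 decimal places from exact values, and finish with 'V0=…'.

Since d<R<u, set p* = (R−d)/(u−d) = 0.8936; price each node as the discounted p*-expectation of its children.
Terminal payoffs: V(1,0)=0.0000, V(1,1)=207.5800
  t=0,j=0: stock 194.0000 → up 207.5800 (V=207.5800), down 116.4000 (V=0.0000). Price 181.8598; hedge Δ=2.2766, bond B=-259.7997.
Root portfolio cost Δ·194+B reproduces V0=181.8598.

(0,0): Delta=2.2766 Bond=-259.7997
V0=181.8598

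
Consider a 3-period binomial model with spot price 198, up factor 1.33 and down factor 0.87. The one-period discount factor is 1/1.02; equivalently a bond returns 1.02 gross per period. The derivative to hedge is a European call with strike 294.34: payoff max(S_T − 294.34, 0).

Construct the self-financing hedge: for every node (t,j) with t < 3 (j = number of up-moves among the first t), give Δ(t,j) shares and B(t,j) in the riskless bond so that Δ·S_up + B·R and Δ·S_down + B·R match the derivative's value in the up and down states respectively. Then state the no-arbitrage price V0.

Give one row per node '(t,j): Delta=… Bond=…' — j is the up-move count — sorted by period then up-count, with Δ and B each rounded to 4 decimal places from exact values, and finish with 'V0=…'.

(0,0): Delta=0.2289 Bond=-37.6162
(1,0): Delta=0.0418 Bond=-6.1476
(1,1): Delta=0.4818 Bond=-104.9584
(2,0): Delta=0.0000 Bond=0.0000
(2,1): Delta=0.0984 Bond=-19.2296
(2,2): Delta=1.0000 Bond=-288.5686
V0=7.7038

No-arbitrage ⇒ martingale measure with p* = (R−d)/(u−d) = 0.3261.
Payoff layer (t=3): V(3,0)=0.0000, V(3,1)=0.0000, V(3,2)=10.3707, V(3,3)=171.4821
  t=2,j=0: stock 149.8662 → up 199.3220 (V=0.0000), down 130.3836 (V=0.0000). Price 0.0000; hedge Δ=0.0000, bond B=0.0000.
  t=2,j=1: stock 229.1058 → up 304.7107 (V=10.3707), down 199.3220 (V=0.0000). Price 3.3154; hedge Δ=0.0984, bond B=-19.2296.
  t=2,j=2: stock 350.2422 → up 465.8221 (V=171.4821), down 304.7107 (V=10.3707). Price 61.6736; hedge Δ=1.0000, bond B=-288.5686.
  t=1,j=0: stock 172.2600 → up 229.1058 (V=3.3154), down 149.8662 (V=0.0000). Price 1.0599; hedge Δ=0.0418, bond B=-6.1476.
  t=1,j=1: stock 263.3400 → up 350.2422 (V=61.6736), down 229.1058 (V=3.3154). Price 21.9071; hedge Δ=0.4818, bond B=-104.9584.
  t=0,j=0: stock 198.0000 → up 263.3400 (V=21.9071), down 172.2600 (V=1.0599). Price 7.7038; hedge Δ=0.2289, bond B=-37.6162.
Root portfolio cost Δ·198+B reproduces V0=7.7038.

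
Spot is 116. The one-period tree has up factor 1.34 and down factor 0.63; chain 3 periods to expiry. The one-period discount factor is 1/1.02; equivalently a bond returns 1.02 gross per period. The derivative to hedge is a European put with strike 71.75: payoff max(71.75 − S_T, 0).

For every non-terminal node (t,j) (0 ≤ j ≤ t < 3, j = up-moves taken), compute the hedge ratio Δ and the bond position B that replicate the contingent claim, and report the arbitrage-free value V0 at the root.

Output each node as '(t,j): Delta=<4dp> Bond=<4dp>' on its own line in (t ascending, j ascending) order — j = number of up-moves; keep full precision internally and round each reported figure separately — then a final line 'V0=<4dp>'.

(0,0): Delta=-0.1356 Bond=22.5893
(1,0): Delta=-0.3827 Bond=41.1024
(1,1): Delta=-0.0403 Bond=8.2216
(2,0): Delta=-1.0000 Bond=70.3431
(2,1): Delta=-0.1446 Bond=18.6065
(2,2): Delta=0.0000 Bond=0.0000
V0=6.8597

Since d<R<u, set p* = (R−d)/(u−d) = 0.5493; price each node as the discounted p*-expectation of its children.
Terminal values V(3,·): V(3,0)=42.7445, V(3,1)=10.0559, V(3,2)=0.0000, V(3,3)=0.0000
Node (2,0) S=46.0404: V=(p*·10.0559+(1−p*)·42.7445)/1.02=24.3027; Δ=(10.0559−42.7445)/(61.6941−29.0055)=-1.0000; B=V−Δ·S=70.3431
Node (2,1) S=97.9272: V=(p*·0.0000+(1−p*)·10.0559)/1.02=4.4434; Δ=(0.0000−10.0559)/(131.2224−61.6941)=-0.1446; B=V−Δ·S=18.6065
Node (2,2) S=208.2896: V=(p*·0.0000+(1−p*)·0.0000)/1.02=0.0000; Δ=(0.0000−0.0000)/(279.1081−131.2224)=0.0000; B=V−Δ·S=0.0000
Node (1,0) S=73.0800: V=(p*·4.4434+(1−p*)·24.3027)/1.02=13.1314; Δ=(4.4434−24.3027)/(97.9272−46.0404)=-0.3827; B=V−Δ·S=41.1024
Node (1,1) S=155.4400: V=(p*·0.0000+(1−p*)·4.4434)/1.02=1.9634; Δ=(0.0000−4.4434)/(208.2896−97.9272)=-0.0403; B=V−Δ·S=8.2216
Node (0,0) S=116.0000: V=(p*·1.9634+(1−p*)·13.1314)/1.02=6.8597; Δ=(1.9634−13.1314)/(155.4400−73.0800)=-0.1356; B=V−Δ·S=22.5893
Root portfolio cost Δ·116+B reproduces V0=6.8597.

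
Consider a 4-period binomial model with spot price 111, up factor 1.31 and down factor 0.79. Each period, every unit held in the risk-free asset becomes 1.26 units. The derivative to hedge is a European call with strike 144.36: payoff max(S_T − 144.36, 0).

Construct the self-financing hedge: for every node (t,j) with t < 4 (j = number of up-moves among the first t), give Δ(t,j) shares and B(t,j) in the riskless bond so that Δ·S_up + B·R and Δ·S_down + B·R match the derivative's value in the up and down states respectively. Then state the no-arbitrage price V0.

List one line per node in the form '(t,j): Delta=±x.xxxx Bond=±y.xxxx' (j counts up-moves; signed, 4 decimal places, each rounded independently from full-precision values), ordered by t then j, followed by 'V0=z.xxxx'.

(0,0): Delta=0.9375 Bond=-49.7873
(1,0): Delta=0.5956 Bond=-32.7439
(1,1): Delta=0.9595 Bond=-65.9223
(2,0): Delta=0.0000 Bond=0.0000
(2,1): Delta=0.6338 Bond=-45.6464
(2,2): Delta=0.9804 Bond=-87.0425
(3,0): Delta=0.0000 Bond=0.0000
(3,1): Delta=0.0000 Bond=0.0000
(3,2): Delta=0.6744 Bond=-63.6330
(3,3): Delta=1.0000 Bond=-114.5714
V0=54.2792

The replicating-portfolio and risk-neutral prices coincide; use p* = (1.26−0.79)/(1.31−0.79) = 0.9038 for the latter.
Payoff layer (t=4): V(4,0)=0.0000, V(4,1)=0.0000, V(4,2)=0.0000, V(4,3)=52.7751, V(4,4)=182.5349
Node (3,0) S=54.7273: V=(p*·0.0000+(1−p*)·0.0000)/1.26=0.0000; Δ=(0.0000−0.0000)/(71.6928−43.2346)=0.0000; B=V−Δ·S=0.0000
Node (3,1) S=90.7504: V=(p*·0.0000+(1−p*)·0.0000)/1.26=0.0000; Δ=(0.0000−0.0000)/(118.8830−71.6928)=0.0000; B=V−Δ·S=0.0000
Node (3,2) S=150.4848: V=(p*·52.7751+(1−p*)·0.0000)/1.26=37.8576; Δ=(52.7751−0.0000)/(197.1351−118.8830)=0.6744; B=V−Δ·S=-63.6330
Node (3,3) S=249.5381: V=(p*·182.5349+(1−p*)·52.7751)/1.26=134.9667; Δ=(182.5349−52.7751)/(326.8949−197.1351)=1.0000; B=V−Δ·S=-114.5714
Node (2,0) S=69.2751: V=(p*·0.0000+(1−p*)·0.0000)/1.26=0.0000; Δ=(0.0000−0.0000)/(90.7504−54.7273)=0.0000; B=V−Δ·S=0.0000
Node (2,1) S=114.8739: V=(p*·37.8576+(1−p*)·0.0000)/1.26=27.1567; Δ=(37.8576−0.0000)/(150.4848−90.7504)=0.6338; B=V−Δ·S=-45.6464
Node (2,2) S=190.4871: V=(p*·134.9667+(1−p*)·37.8576)/1.26=99.7058; Δ=(134.9667−37.8576)/(249.5381−150.4848)=0.9804; B=V−Δ·S=-87.0425
Node (1,0) S=87.6900: V=(p*·27.1567+(1−p*)·0.0000)/1.26=19.4805; Δ=(27.1567−0.0000)/(114.8739−69.2751)=0.5956; B=V−Δ·S=-32.7439
Node (1,1) S=145.4100: V=(p*·99.7058+(1−p*)·27.1567)/1.26=73.5952; Δ=(99.7058−27.1567)/(190.4871−114.8739)=0.9595; B=V−Δ·S=-65.9223
Node (0,0) S=111.0000: V=(p*·73.5952+(1−p*)·19.4805)/1.26=54.2792; Δ=(73.5952−19.4805)/(145.4100−87.6900)=0.9375; B=V−Δ·S=-49.7873
Root portfolio cost Δ·111+B reproduces V0=54.2792.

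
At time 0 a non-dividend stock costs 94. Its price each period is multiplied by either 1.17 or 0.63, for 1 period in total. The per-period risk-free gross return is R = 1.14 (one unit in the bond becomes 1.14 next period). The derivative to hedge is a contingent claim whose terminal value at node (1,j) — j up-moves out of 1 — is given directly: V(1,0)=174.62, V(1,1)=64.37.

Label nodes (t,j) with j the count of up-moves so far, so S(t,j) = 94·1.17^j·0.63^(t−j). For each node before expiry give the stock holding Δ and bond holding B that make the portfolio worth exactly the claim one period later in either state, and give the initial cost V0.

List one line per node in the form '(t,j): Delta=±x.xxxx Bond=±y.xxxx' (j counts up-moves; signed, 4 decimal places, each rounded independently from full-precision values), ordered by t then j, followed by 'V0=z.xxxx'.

Since d<R<u, set p* = (R−d)/(u−d) = 0.9444; price each node as the discounted p*-expectation of its children.
Payoff layer (t=1): V(1,0)=174.6200, V(1,1)=64.3700
  t=0,j=0: stock 94.0000 → up 109.9800 (V=64.3700), down 59.2200 (V=174.6200). Price 61.8377; hedge Δ=-2.1720, bond B=266.0044.
Self-financing check: at every node Δ·S+B equals the discounted successor values.

(0,0): Delta=-2.1720 Bond=266.0044
V0=61.8377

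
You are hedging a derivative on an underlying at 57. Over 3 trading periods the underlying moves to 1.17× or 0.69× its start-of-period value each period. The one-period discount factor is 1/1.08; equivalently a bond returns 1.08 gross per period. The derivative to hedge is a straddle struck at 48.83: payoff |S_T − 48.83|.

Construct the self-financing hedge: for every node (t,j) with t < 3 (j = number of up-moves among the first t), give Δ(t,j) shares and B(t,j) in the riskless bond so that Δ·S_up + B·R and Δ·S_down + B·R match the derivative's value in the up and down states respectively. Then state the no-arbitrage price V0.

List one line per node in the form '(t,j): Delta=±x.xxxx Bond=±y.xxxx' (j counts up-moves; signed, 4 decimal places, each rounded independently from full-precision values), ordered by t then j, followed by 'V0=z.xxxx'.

No-arbitrage ⇒ martingale measure with p* = (R−d)/(u−d) = 0.8125.
At expiry t=3: V(3,0)=30.1050, V(3,1)=17.0789, V(3,2)=5.0088, V(3,3)=42.4619
  t=2,j=0: stock 27.1377 → up 31.7511 (V=17.0789), down 18.7250 (V=30.1050). Price 18.0753; hedge Δ=-1.0000, bond B=45.2130.
  t=2,j=1: stock 46.0161 → up 53.8388 (V=5.0088), down 31.7511 (V=17.0789). Price 6.7333; hedge Δ=-0.5465, bond B=31.8793.
  t=2,j=2: stock 78.0273 → up 91.2919 (V=42.4619), down 53.8388 (V=5.0088). Price 32.8143; hedge Δ=1.0000, bond B=-45.2130.
  t=1,j=0: stock 39.3300 → up 46.0161 (V=6.7333), down 27.1377 (V=18.0753). Price 8.2036; hedge Δ=-0.6008, bond B=31.8327.
  t=1,j=1: stock 66.6900 → up 78.0273 (V=32.8143), down 46.0161 (V=6.7333). Price 25.8557; hedge Δ=0.8147, bond B=-28.4798.
  t=0,j=0: stock 57.0000 → up 66.6900 (V=25.8557), down 39.3300 (V=8.2036). Price 20.8759; hedge Δ=0.6452, bond B=-15.8993.
The time-0 hedge costs 20.8759, which is the no-arbitrage price.

(0,0): Delta=0.6452 Bond=-15.8993
(1,0): Delta=-0.6008 Bond=31.8327
(1,1): Delta=0.8147 Bond=-28.4798
(2,0): Delta=-1.0000 Bond=45.2130
(2,1): Delta=-0.5465 Bond=31.8793
(2,2): Delta=1.0000 Bond=-45.2130
V0=20.8759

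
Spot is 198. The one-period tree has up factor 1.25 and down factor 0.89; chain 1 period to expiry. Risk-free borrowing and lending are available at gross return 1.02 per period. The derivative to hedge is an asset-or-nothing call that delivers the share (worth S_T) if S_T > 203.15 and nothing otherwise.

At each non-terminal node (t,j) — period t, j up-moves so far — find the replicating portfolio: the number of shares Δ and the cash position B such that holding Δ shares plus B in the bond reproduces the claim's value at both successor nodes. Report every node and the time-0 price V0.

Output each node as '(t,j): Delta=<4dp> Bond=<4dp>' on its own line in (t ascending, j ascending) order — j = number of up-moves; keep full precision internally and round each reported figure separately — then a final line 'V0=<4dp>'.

No-arbitrage ⇒ martingale measure with p* = (R−d)/(u−d) = 0.3611.
At expiry t=1: V(1,0)=0.0000, V(1,1)=247.5000
Node (0,0) S=198.0000: V=(p*·247.5000+(1−p*)·0.0000)/1.02=87.6225; Δ=(247.5000−0.0000)/(247.5000−176.2200)=3.4722; B=V−Δ·S=-599.8775
Check: Δ(0,0)·S0 + B(0,0) = 87.6225 = V0.

(0,0): Delta=3.4722 Bond=-599.8775
V0=87.6225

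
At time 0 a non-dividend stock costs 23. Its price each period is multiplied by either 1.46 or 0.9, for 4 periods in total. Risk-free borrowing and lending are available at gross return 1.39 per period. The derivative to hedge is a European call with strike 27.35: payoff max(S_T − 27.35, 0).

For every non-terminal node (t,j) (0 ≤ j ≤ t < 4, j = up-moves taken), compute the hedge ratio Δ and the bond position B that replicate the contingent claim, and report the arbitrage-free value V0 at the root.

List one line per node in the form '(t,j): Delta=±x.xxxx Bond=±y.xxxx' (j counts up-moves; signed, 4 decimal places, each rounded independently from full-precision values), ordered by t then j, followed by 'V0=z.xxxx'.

(0,0): Delta=0.9961 Bond=-7.2300
(1,0): Delta=0.9654 Bond=-9.4152
(1,1): Delta=0.9988 Bond=-10.1403
(2,0): Delta=0.7459 Bond=-8.9973
(2,1): Delta=0.9847 Bond=-13.6715
(2,2): Delta=1.0000 Bond=-14.1556
(3,0): Delta=0.0000 Bond=0.0000
(3,1): Delta=0.8116 Bond=-14.2928
(3,2): Delta=1.0000 Bond=-19.6763
(3,3): Delta=1.0000 Bond=-19.6763
V0=15.6795

The replicating-portfolio and risk-neutral prices coincide; use p* = (1.39−0.9)/(1.46−0.9) = 0.8750 for the latter.
Terminal payoffs: V(4,0)=0.0000, V(4,1)=0.0000, V(4,2)=12.3617, V(4,3)=37.0712, V(4,4)=77.1555
  t=3,j=0: stock 16.7670 → up 24.4798 (V=0.0000), down 15.0903 (V=0.0000). Price 0.0000; hedge Δ=0.0000, bond B=0.0000.
  t=3,j=1: stock 27.1998 → up 39.7117 (V=12.3617), down 24.4798 (V=0.0000). Price 7.7817; hedge Δ=0.8116, bond B=-14.2928.
  t=3,j=2: stock 44.1241 → up 64.4212 (V=37.0712), down 39.7117 (V=12.3617). Price 24.4479; hedge Δ=1.0000, bond B=-19.6763.
  t=3,j=3: stock 71.5791 → up 104.5055 (V=77.1555), down 64.4212 (V=37.0712). Price 51.9029; hedge Δ=1.0000, bond B=-19.6763.
  t=2,j=0: stock 18.6300 → up 27.1998 (V=7.7817), down 16.7670 (V=0.0000). Price 4.8985; hedge Δ=0.7459, bond B=-8.9973.
  t=2,j=1: stock 30.2220 → up 44.1241 (V=24.4479), down 27.1998 (V=7.7817). Price 16.0896; hedge Δ=0.9847, bond B=-13.6715.
  t=2,j=2: stock 49.0268 → up 71.5791 (V=51.9029), down 44.1241 (V=24.4479). Price 34.8712; hedge Δ=1.0000, bond B=-14.1556.
  t=1,j=0: stock 20.7000 → up 30.2220 (V=16.0896), down 18.6300 (V=4.8985). Price 10.5689; hedge Δ=0.9654, bond B=-9.4152.
  t=1,j=1: stock 33.5800 → up 49.0268 (V=34.8712), down 30.2220 (V=16.0896). Price 23.3982; hedge Δ=0.9988, bond B=-10.1403.
  t=0,j=0: stock 23.0000 → up 33.5800 (V=23.3982), down 20.7000 (V=10.5689). Price 15.6795; hedge Δ=0.9961, bond B=-7.2300.
Self-financing check: at every node Δ·S+B equals the discounted successor values.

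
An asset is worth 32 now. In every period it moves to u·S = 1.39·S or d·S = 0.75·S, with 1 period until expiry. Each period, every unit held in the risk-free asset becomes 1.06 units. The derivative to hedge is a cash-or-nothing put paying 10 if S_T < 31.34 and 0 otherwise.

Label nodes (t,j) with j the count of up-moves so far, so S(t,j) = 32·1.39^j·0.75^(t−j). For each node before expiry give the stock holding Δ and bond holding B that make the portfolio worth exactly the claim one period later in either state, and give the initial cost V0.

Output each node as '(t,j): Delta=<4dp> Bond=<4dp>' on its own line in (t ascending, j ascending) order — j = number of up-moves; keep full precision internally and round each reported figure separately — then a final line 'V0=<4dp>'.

Since d<R<u, set p* = (R−d)/(u−d) = 0.4844; price each node as the discounted p*-expectation of its children.
Terminal payoffs: V(1,0)=10.0000, V(1,1)=0.0000
Node (0,0) S=32.0000: V=(p*·0.0000+(1−p*)·10.0000)/1.06=4.8644; Δ=(0.0000−10.0000)/(44.4800−24.0000)=-0.4883; B=V−Δ·S=20.4894
Each (Δ,B) replicates both successor values, so the strategy is self-financing and V0 is arbitrage-free.

(0,0): Delta=-0.4883 Bond=20.4894
V0=4.8644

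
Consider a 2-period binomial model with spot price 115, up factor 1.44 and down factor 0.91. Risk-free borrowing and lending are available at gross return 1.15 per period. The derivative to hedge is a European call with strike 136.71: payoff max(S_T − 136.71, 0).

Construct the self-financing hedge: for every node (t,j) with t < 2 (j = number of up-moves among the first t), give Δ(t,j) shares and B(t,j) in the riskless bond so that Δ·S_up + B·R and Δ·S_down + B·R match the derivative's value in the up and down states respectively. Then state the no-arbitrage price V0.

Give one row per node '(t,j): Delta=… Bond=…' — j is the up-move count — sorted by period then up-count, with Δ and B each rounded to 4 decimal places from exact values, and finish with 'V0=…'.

Since d<R<u, set p* = (R−d)/(u−d) = 0.4528; price each node as the discounted p*-expectation of its children.
Terminal payoffs: V(2,0)=0.0000, V(2,1)=13.9860, V(2,2)=101.7540
Node (1,0) S=104.6500: V=(p*·13.9860+(1−p*)·0.0000)/1.15=5.5072; Δ=(13.9860−0.0000)/(150.6960−95.2315)=0.2522; B=V−Δ·S=-20.8815
Node (1,1) S=165.6000: V=(p*·101.7540+(1−p*)·13.9860)/1.15=46.7217; Δ=(101.7540−13.9860)/(238.4640−150.6960)=1.0000; B=V−Δ·S=-118.8783
Node (0,0) S=115.0000: V=(p*·46.7217+(1−p*)·5.5072)/1.15=21.0177; Δ=(46.7217−5.5072)/(165.6000−104.6500)=0.6762; B=V−Δ·S=-56.7455
Self-financing check: at every node Δ·S+B equals the discounted successor values.

(0,0): Delta=0.6762 Bond=-56.7455
(1,0): Delta=0.2522 Bond=-20.8815
(1,1): Delta=1.0000 Bond=-118.8783
V0=21.0177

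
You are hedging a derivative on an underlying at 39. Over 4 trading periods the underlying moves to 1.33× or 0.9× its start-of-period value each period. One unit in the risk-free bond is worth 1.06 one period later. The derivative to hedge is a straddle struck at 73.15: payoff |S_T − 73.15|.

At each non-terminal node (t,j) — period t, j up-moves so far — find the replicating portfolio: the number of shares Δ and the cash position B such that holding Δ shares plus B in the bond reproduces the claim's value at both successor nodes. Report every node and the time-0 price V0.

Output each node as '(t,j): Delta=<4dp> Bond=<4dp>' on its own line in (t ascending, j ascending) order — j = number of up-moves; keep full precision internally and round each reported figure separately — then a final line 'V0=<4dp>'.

Risk-neutral probability p* = (R−d)/(u−d) = (1.06−0.9)/(1.33−0.9) = 0.3721.
Terminal payoffs: V(4,0)=47.5621, V(4,1)=35.3368, V(4,2)=17.2704, V(4,3)=9.4276, V(4,4)=48.8813
  t=3,j=0: stock 28.4310 → up 37.8132 (V=35.3368), down 25.5879 (V=47.5621). Price 40.5784; hedge Δ=-1.0000, bond B=69.0094.
  t=3,j=1: stock 42.0147 → up 55.8796 (V=17.2704), down 37.8132 (V=35.3368). Price 26.9947; hedge Δ=-1.0000, bond B=69.0094.
  t=3,j=2: stock 62.0884 → up 82.5776 (V=9.4276), down 55.8796 (V=17.2704). Price 13.5398; hedge Δ=-0.2938, bond B=31.7791.
  t=3,j=3: stock 91.7528 → up 122.0313 (V=48.8813), down 82.5776 (V=9.4276). Price 22.7434; hedge Δ=1.0000, bond B=-69.0094.
  t=2,j=0: stock 31.5900 → up 42.0147 (V=26.9947), down 28.4310 (V=40.5784). Price 33.5132; hedge Δ=-1.0000, bond B=65.1032.
  t=2,j=1: stock 46.6830 → up 62.0884 (V=13.5398), down 42.0147 (V=26.9947). Price 20.7436; hedge Δ=-0.6703, bond B=52.0342.
  t=2,j=2: stock 68.9871 → up 91.7528 (V=22.7434), down 62.0884 (V=13.5398). Price 16.0041; hedge Δ=0.3103, bond B=-5.3997.
  t=1,j=0: stock 35.1000 → up 46.6830 (V=20.7436), down 31.5900 (V=33.5132). Price 27.1337; hedge Δ=-0.8461, bond B=56.8305.
  t=1,j=1: stock 51.8700 → up 68.9871 (V=16.0041), down 46.6830 (V=20.7436). Price 17.9057; hedge Δ=-0.2125, bond B=28.9278.
  t=0,j=0: stock 39.0000 → up 51.8700 (V=17.9057), down 35.1000 (V=27.1337). Price 22.3585; hedge Δ=-0.5503, bond B=43.8190.
The time-0 hedge costs 22.3585, which is the no-arbitrage price.

(0,0): Delta=-0.5503 Bond=43.8190
(1,0): Delta=-0.8461 Bond=56.8305
(1,1): Delta=-0.2125 Bond=28.9278
(2,0): Delta=-1.0000 Bond=65.1032
(2,1): Delta=-0.6703 Bond=52.0342
(2,2): Delta=0.3103 Bond=-5.3997
(3,0): Delta=-1.0000 Bond=69.0094
(3,1): Delta=-1.0000 Bond=69.0094
(3,2): Delta=-0.2938 Bond=31.7791
(3,3): Delta=1.0000 Bond=-69.0094
V0=22.3585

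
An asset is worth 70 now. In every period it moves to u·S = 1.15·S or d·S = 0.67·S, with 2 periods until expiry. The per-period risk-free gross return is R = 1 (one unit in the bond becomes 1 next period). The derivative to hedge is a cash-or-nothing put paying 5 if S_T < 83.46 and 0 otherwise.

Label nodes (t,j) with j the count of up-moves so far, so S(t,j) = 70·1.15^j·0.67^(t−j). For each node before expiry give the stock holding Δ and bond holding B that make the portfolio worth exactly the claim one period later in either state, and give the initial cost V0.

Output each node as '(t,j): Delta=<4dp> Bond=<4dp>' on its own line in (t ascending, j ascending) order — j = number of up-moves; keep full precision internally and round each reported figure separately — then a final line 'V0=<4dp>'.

Risk-neutral probability p* = (R−d)/(u−d) = (1−0.67)/(1.15−0.67) = 0.6875.
Terminal payoffs: V(2,0)=5.0000, V(2,1)=5.0000, V(2,2)=0.0000
(1,0): S=46.9000. Δ = (V_up−V_dn)/(S_up−S_dn) = (5.0000−5.0000)/(53.9350−31.4230) = 0.0000. V = [p*·5.0000 + (1−p*)·5.0000]/1 = 5.0000. B = V − Δ·S = 5.0000.
(1,1): S=80.5000. Δ = (V_up−V_dn)/(S_up−S_dn) = (0.0000−5.0000)/(92.5750−53.9350) = -0.1294. V = [p*·0.0000 + (1−p*)·5.0000]/1 = 1.5625. B = V − Δ·S = 11.9792.
(0,0): S=70.0000. Δ = (V_up−V_dn)/(S_up−S_dn) = (1.5625−5.0000)/(80.5000−46.9000) = -0.1023. V = [p*·1.5625 + (1−p*)·5.0000]/1 = 2.6367. B = V − Δ·S = 9.7982.
Self-financing check: at every node Δ·S+B equals the discounted successor values.

(0,0): Delta=-0.1023 Bond=9.7982
(1,0): Delta=0.0000 Bond=5.0000
(1,1): Delta=-0.1294 Bond=11.9792
V0=2.6367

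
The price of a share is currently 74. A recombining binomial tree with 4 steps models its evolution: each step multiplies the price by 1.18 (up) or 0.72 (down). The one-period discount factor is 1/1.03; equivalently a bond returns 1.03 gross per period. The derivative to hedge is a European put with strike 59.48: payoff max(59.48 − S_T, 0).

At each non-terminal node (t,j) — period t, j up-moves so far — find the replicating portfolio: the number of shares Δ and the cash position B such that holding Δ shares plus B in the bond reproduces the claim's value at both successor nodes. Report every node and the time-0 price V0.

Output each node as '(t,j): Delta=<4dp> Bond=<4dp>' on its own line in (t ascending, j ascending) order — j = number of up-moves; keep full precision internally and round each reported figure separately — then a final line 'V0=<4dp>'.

The replicating-portfolio and risk-neutral prices coincide; use p* = (1.03−0.72)/(1.18−0.72) = 0.6739 for the latter.
Terminal payoffs: V(4,0)=39.5933, V(4,1)=26.8880, V(4,2)=6.0653, V(4,3)=0.0000, V(4,4)=0.0000
Node (3,0) S=27.6204: V=(p*·26.8880+(1−p*)·39.5933)/1.03=30.1272; Δ=(26.8880−39.5933)/(32.5920−19.8867)=-1.0000; B=V−Δ·S=57.7476
Node (3,1) S=45.2667: V=(p*·6.0653+(1−p*)·26.8880)/1.03=12.4809; Δ=(6.0653−26.8880)/(53.4147−32.5920)=-1.0000; B=V−Δ·S=57.7476
Node (3,2) S=74.1871: V=(p*·0.0000+(1−p*)·6.0653)/1.03=1.9202; Δ=(0.0000−6.0653)/(87.5407−53.4147)=-0.1777; B=V−Δ·S=15.1057
Node (3,3) S=121.5844: V=(p*·0.0000+(1−p*)·0.0000)/1.03=0.0000; Δ=(0.0000−0.0000)/(143.4696−87.5407)=0.0000; B=V−Δ·S=0.0000
Node (2,0) S=38.3616: V=(p*·12.4809+(1−p*)·30.1272)/1.03=17.7040; Δ=(12.4809−30.1272)/(45.2667−27.6204)=-1.0000; B=V−Δ·S=56.0656
Node (2,1) S=62.8704: V=(p*·1.9202+(1−p*)·12.4809)/1.03=5.2077; Δ=(1.9202−12.4809)/(74.1871−45.2667)=-0.3652; B=V−Δ·S=28.1657
Node (2,2) S=103.0376: V=(p*·0.0000+(1−p*)·1.9202)/1.03=0.6079; Δ=(0.0000−1.9202)/(121.5844−74.1871)=-0.0405; B=V−Δ·S=4.7823
Node (1,0) S=53.2800: V=(p*·5.2077+(1−p*)·17.7040)/1.03=9.0122; Δ=(5.2077−17.7040)/(62.8704−38.3616)=-0.5099; B=V−Δ·S=36.1781
Node (1,1) S=87.3200: V=(p*·0.6079+(1−p*)·5.2077)/1.03=2.0464; Δ=(0.6079−5.2077)/(103.0376−62.8704)=-0.1145; B=V−Δ·S=12.0459
Node (0,0) S=74.0000: V=(p*·2.0464+(1−p*)·9.0122)/1.03=4.1921; Δ=(2.0464−9.0122)/(87.3200−53.2800)=-0.2046; B=V−Δ·S=19.3351
The time-0 hedge costs 4.1921, which is the no-arbitrage price.

(0,0): Delta=-0.2046 Bond=19.3351
(1,0): Delta=-0.5099 Bond=36.1781
(1,1): Delta=-0.1145 Bond=12.0459
(2,0): Delta=-1.0000 Bond=56.0656
(2,1): Delta=-0.3652 Bond=28.1657
(2,2): Delta=-0.0405 Bond=4.7823
(3,0): Delta=-1.0000 Bond=57.7476
(3,1): Delta=-1.0000 Bond=57.7476
(3,2): Delta=-0.1777 Bond=15.1057
(3,3): Delta=0.0000 Bond=0.0000
V0=4.1921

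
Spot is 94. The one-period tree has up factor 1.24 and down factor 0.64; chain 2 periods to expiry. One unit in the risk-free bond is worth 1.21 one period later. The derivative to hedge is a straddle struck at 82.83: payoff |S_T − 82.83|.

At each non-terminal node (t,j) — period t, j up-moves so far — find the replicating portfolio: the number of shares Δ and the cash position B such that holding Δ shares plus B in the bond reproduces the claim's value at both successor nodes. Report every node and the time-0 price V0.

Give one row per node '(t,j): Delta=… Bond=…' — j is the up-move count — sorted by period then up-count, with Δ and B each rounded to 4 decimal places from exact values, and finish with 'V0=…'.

The replicating-portfolio and risk-neutral prices coincide; use p* = (1.21−0.64)/(1.24−0.64) = 0.9500 for the latter.
At expiry t=2: V(2,0)=44.3276, V(2,1)=8.2316, V(2,2)=61.7044
  t=1,j=0: stock 60.1600 → up 74.5984 (V=8.2316), down 38.5024 (V=44.3276). Price 8.2945; hedge Δ=-1.0000, bond B=68.4545.
  t=1,j=1: stock 116.5600 → up 144.5344 (V=61.7044), down 74.5984 (V=8.2316). Price 48.7858; hedge Δ=0.7646, bond B=-40.3356.
  t=0,j=0: stock 94.0000 → up 116.5600 (V=48.7858), down 60.1600 (V=8.2945). Price 38.6456; hedge Δ=0.7179, bond B=-28.8397.
Check: Δ(0,0)·S0 + B(0,0) = 38.6456 = V0.

(0,0): Delta=0.7179 Bond=-28.8397
(1,0): Delta=-1.0000 Bond=68.4545
(1,1): Delta=0.7646 Bond=-40.3356
V0=38.6456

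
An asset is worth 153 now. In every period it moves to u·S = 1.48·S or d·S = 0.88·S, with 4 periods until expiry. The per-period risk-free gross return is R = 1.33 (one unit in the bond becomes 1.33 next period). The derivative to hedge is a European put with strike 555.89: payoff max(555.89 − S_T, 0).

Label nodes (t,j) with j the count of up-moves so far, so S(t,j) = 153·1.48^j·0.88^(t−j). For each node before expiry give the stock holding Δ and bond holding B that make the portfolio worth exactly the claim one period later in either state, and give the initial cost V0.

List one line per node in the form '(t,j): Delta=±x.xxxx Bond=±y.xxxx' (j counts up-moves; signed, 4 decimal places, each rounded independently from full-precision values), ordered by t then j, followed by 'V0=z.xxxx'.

(0,0): Delta=-0.6519 Bond=142.4223
(1,0): Delta=-1.0000 Bond=236.2838
(1,1): Delta=-0.5830 Bond=173.8009
(2,0): Delta=-1.0000 Bond=314.2574
(2,1): Delta=-1.0000 Bond=314.2574
(2,2): Delta=-0.5003 Bond=203.4544
(3,0): Delta=-1.0000 Bond=417.9624
(3,1): Delta=-1.0000 Bond=417.9624
(3,2): Delta=-1.0000 Bond=417.9624
(3,3): Delta=-0.4013 Bond=221.4717
V0=42.6747

Since d<R<u, set p* = (R−d)/(u−d) = 0.7500; price each node as the discounted p*-expectation of its children.
Terminal payoffs: V(4,0)=464.1366, V(4,1)=401.5775, V(4,2)=296.3644, V(4,3)=119.4151, V(4,4)=0.0000
  t=3,j=0: stock 104.2652 → up 154.3125 (V=401.5775), down 91.7534 (V=464.1366). Price 313.6972; hedge Δ=-1.0000, bond B=417.9624.
  t=3,j=1: stock 175.3551 → up 259.5256 (V=296.3644), down 154.3125 (V=401.5775). Price 242.6073; hedge Δ=-1.0000, bond B=417.9624.
  t=3,j=2: stock 294.9155 → up 436.4749 (V=119.4151), down 259.5256 (V=296.3644). Price 123.0470; hedge Δ=-1.0000, bond B=417.9624.
  t=3,j=3: stock 495.9942 → up 734.0714 (V=0.0000), down 436.4749 (V=119.4151). Price 22.4465; hedge Δ=-0.4013, bond B=221.4717.
  t=2,j=0: stock 118.4832 → up 175.3551 (V=242.6073), down 104.2652 (V=313.6972). Price 195.7742; hedge Δ=-1.0000, bond B=314.2574.
  t=2,j=1: stock 199.2672 → up 294.9155 (V=123.0470), down 175.3551 (V=242.6073). Price 114.9902; hedge Δ=-1.0000, bond B=314.2574.
  t=2,j=2: stock 335.1312 → up 495.9942 (V=22.4465), down 294.9155 (V=123.0470). Price 35.7869; hedge Δ=-0.5003, bond B=203.4544.
  t=1,j=0: stock 134.6400 → up 199.2672 (V=114.9902), down 118.4832 (V=195.7742). Price 101.6438; hedge Δ=-1.0000, bond B=236.2838.
  t=1,j=1: stock 226.4400 → up 335.1312 (V=35.7869), down 199.2672 (V=114.9902). Price 41.7953; hedge Δ=-0.5830, bond B=173.8009.
  t=0,j=0: stock 153.0000 → up 226.4400 (V=41.7953), down 134.6400 (V=101.6438). Price 42.6747; hedge Δ=-0.6519, bond B=142.4223.
The time-0 hedge costs 42.6747, which is the no-arbitrage price.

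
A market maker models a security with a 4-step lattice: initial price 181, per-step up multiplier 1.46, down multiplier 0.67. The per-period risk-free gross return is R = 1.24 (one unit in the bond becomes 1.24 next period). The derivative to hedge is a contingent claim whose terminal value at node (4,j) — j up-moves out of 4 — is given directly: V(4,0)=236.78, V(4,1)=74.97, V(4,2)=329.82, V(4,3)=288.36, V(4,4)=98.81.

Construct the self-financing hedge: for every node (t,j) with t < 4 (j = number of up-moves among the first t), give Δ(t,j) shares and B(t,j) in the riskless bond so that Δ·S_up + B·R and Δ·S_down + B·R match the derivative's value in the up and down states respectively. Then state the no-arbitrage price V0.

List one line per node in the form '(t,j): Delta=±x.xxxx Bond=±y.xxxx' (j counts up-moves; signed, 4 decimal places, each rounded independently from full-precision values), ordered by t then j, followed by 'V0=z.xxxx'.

(0,0): Delta=-0.1832 Bond=131.8894
(1,0): Delta=0.4635 Bond=85.1145
(1,1): Delta=-0.2977 Bond=193.8135
(2,0): Delta=1.7441 Bond=1.4953
(2,1): Delta=0.2367 Bond=145.7004
(2,2): Delta=-0.3924 Bond=276.8519
(3,0): Delta=-3.7625 Bond=301.6220
(3,1): Delta=2.7194 Bond=-113.8457
(3,2): Delta=-0.2030 Bond=294.3405
(3,3): Delta=-0.4260 Bond=362.1916
V0=98.7312

Since d<R<u, set p* = (R−d)/(u−d) = 0.7215; price each node as the discounted p*-expectation of its children.
At expiry t=4: V(4,0)=236.7800, V(4,1)=74.9700, V(4,2)=329.8200, V(4,3)=288.3600, V(4,4)=98.8100
(3,0): S=54.4381. Δ = (V_up−V_dn)/(S_up−S_dn) = (74.9700−236.7800)/(79.4796−36.4735) = -3.7625. V = [p*·74.9700 + (1−p*)·236.7800]/1.24 = 96.7992. B = V − Δ·S = 301.6220.
(3,1): S=118.6263. Δ = (V_up−V_dn)/(S_up−S_dn) = (329.8200−74.9700)/(173.1944−79.4796) = 2.7194. V = [p*·329.8200 + (1−p*)·74.9700]/1.24 = 208.7493. B = V − Δ·S = -113.8457.
(3,2): S=258.4991. Δ = (V_up−V_dn)/(S_up−S_dn) = (288.3600−329.8200)/(377.4087−173.1944) = -0.2030. V = [p*·288.3600 + (1−p*)·329.8200]/1.24 = 241.8595. B = V − Δ·S = 294.3405.
(3,3): S=563.2966. Δ = (V_up−V_dn)/(S_up−S_dn) = (98.8100−288.3600)/(822.4131−377.4087) = -0.4260. V = [p*·98.8100 + (1−p*)·288.3600]/1.24 = 122.2549. B = V − Δ·S = 362.1916.
(2,0): S=81.2509. Δ = (V_up−V_dn)/(S_up−S_dn) = (208.7493−96.7992)/(118.6263−54.4381) = 1.7441. V = [p*·208.7493 + (1−p*)·96.7992]/1.24 = 143.2043. B = V − Δ·S = 1.4953.
(2,1): S=177.0542. Δ = (V_up−V_dn)/(S_up−S_dn) = (241.8595−208.7493)/(258.4991−118.6263) = 0.2367. V = [p*·241.8595 + (1−p*)·208.7493]/1.24 = 187.6121. B = V − Δ·S = 145.7004.
(2,2): S=385.8196. Δ = (V_up−V_dn)/(S_up−S_dn) = (122.2549−241.8595)/(563.2966−258.4991) = -0.3924. V = [p*·122.2549 + (1−p*)·241.8595]/1.24 = 125.4536. B = V − Δ·S = 276.8519.
(1,0): S=121.2700. Δ = (V_up−V_dn)/(S_up−S_dn) = (187.6121−143.2043)/(177.0542−81.2509) = 0.4635. V = [p*·187.6121 + (1−p*)·143.2043]/1.24 = 141.3269. B = V − Δ·S = 85.1145.
(1,1): S=264.2600. Δ = (V_up−V_dn)/(S_up−S_dn) = (125.4536−187.6121)/(385.8196−177.0542) = -0.2977. V = [p*·125.4536 + (1−p*)·187.6121]/1.24 = 115.1319. B = V − Δ·S = 193.8135.
(0,0): S=181.0000. Δ = (V_up−V_dn)/(S_up−S_dn) = (115.1319−141.3269)/(264.2600−121.2700) = -0.1832. V = [p*·115.1319 + (1−p*)·141.3269]/1.24 = 98.7312. B = V − Δ·S = 131.8894.
Check: Δ(0,0)·S0 + B(0,0) = 98.7312 = V0.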